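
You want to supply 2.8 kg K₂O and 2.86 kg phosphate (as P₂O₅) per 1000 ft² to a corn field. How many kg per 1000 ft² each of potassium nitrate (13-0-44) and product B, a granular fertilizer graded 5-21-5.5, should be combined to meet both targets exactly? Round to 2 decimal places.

Let a = kg of potassium nitrate, b = kg of product B (per 1000 ft²).
K₂O: 0.44·a + 0.055·b = 2.8
P₂O₅: 0·a + 0.21·b = 2.86
Solving simultaneously: a = 4.66126, b = 13.619.

4.66 kg potassium nitrate, 13.62 kg product B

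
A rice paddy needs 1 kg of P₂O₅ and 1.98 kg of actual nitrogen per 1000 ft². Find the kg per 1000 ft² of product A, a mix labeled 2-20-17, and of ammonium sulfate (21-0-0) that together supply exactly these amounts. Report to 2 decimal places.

Let a = kg of product A, b = kg of ammonium sulfate (per 1000 ft²).
P₂O₅: 0.2·a + 0·b = 1
N: 0.02·a + 0.21·b = 1.98
Eliminate a: (row1) − 0.2/0.02·(row2) → -2.1·b = -18.8, so b = 8.95238.
Back-substitute: a = (1 − 0·8.95238) / 0.2 = 5.

5.00 kg product A, 8.95 kg ammonium sulfate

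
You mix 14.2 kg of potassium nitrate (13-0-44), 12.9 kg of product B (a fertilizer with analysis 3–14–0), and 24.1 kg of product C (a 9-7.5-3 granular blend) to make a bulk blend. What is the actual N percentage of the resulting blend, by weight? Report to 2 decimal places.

Total mass = 14.2 + 12.9 + 24.1 = 51.2 kg.
N mass = 13%×14.2 + 3%×12.9 + 9%×24.1 = 4.402 kg.
% N = 4.402 / 51.2 = 8.59766%.

8.60% N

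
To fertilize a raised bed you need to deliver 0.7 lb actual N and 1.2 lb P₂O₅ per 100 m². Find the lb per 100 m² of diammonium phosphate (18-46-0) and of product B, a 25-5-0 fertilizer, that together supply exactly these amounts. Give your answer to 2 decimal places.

Let a = lb of diammonium phosphate, b = lb of product B (per 100 m²).
N: 0.18·a + 0.25·b = 0.7
P₂O₅: 0.46·a + 0.05·b = 1.2
Eliminate a: (row1) − 0.18/0.46·(row2) → 0.230435·b = 0.230435, so b = 1.
Back-substitute: a = (0.7 − 0.25·1) / 0.18 = 2.5.

2.50 lb diammonium phosphate, 1.00 lb product B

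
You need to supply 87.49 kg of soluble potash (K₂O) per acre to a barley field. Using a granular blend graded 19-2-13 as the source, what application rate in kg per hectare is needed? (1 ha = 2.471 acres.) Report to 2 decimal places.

1662.98 kg of product per hectare

Product per acre = 87.49 / 13% = 673 kg.
Convert to per hectare: 673 × 2.471 = 1662.983 kg.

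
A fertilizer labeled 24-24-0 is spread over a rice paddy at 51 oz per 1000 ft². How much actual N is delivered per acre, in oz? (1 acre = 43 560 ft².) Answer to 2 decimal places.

533.17 oz N per acre

nitrogen per 1000 ft² = 51 × 24% = 12.24 oz.
Convert to per acre: 12.24 × 43.56 = 533.174 oz.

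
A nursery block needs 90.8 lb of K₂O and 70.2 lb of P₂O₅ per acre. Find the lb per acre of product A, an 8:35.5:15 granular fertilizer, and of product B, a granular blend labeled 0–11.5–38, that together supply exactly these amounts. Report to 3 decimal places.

137.986 lb product A, 184.479 lb product B

With a, b = lb per acre of product A and product B:
K₂O: 0.15·a + 0.38·b = 90.8
P₂O₅: 0.355·a + 0.115·b = 70.2
Eliminate a: (row1) − 0.15/0.355·(row2) → 0.331408·b = 61.138, so b = 184.4794.
Back-substitute: a = (90.8 − 0.38·184.4794) / 0.15 = 137.9856.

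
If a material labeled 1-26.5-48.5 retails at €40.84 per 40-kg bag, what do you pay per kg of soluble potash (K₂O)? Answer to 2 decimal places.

K₂O in bag = 40 × 48.5% = 19.4 kg.
Cost per kg K₂O = €40.84 / 19.4 = €2.1052.

€2.11 per kg K₂O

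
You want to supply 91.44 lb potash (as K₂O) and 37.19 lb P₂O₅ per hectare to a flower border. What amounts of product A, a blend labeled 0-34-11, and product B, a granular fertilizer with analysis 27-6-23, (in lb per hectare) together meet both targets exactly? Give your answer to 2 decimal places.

With a, b = lb per hectare of product A and product B:
K₂O: 0.11·a + 0.23·b = 91.44
P₂O₅: 0.34·a + 0.06·b = 37.19
Eliminate b: (row1) − 0.23/0.06·(row2) → -1.19333·a = -51.1217, so a = 42.8394.
Then b = (37.19 − 0.34·42.8394) / 0.06 = 377.077.

42.84 lb product A, 377.08 lb product B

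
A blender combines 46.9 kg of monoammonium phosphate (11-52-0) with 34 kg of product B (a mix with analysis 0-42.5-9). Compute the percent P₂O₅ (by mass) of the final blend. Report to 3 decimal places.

48.007% P₂O₅

Total mass = 46.9 + 34 = 80.9 kg.
P₂O₅ mass = 52%×46.9 + 42.5%×34 = 38.838 kg.
% P₂O₅ = 38.838 / 80.9 = 48.0074%.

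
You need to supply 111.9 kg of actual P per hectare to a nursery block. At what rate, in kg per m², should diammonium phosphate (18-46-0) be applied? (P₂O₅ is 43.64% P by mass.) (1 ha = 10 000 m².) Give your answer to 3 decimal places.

As P₂O₅: 111.9 / 0.4364 = 256.416 kg per hectare.
Product per hectare = 256.416 / 46% = 557.426 kg.
Convert to per m²: 557.426 × 0.0001 = 0.0557426 kg.

0.056 kg of product per sq m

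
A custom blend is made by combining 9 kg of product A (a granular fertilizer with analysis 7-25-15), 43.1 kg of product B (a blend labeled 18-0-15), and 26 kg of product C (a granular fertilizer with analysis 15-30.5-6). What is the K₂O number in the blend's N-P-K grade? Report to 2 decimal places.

12.00% K₂O

Total mass = 9 + 43.1 + 26 = 78.1 kg.
K₂O mass = 15%×9 + 15%×43.1 + 6%×26 = 9.375 kg.
% K₂O = 9.375 / 78.1 = 12.0038%.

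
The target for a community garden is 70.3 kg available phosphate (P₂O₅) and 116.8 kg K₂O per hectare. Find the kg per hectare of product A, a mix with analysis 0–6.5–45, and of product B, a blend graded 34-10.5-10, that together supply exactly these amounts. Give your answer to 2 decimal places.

128.44 kg product A, 590.01 kg product B

Let a = kg of product A, b = kg of product B (per hectare).
P₂O₅: 0.065·a + 0.105·b = 70.3
K₂O: 0.45·a + 0.1·b = 116.8
Solving simultaneously: a = 128.442, b = 590.012.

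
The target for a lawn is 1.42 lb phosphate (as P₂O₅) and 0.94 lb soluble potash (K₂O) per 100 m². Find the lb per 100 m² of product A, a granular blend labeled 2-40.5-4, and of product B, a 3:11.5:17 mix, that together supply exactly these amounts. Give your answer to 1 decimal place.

Let a = lb of product A, b = lb of product B (per 100 m²).
P₂O₅: 0.405·a + 0.115·b = 1.42
K₂O: 0.04·a + 0.17·b = 0.94
Eliminate b: (row1) − 0.115/0.17·(row2) → 0.377941·a = 0.784118, so a = 2.07471.
Then b = (0.94 − 0.04·2.07471) / 0.17 = 5.04125.

2.1 lb product A, 5.0 lb product B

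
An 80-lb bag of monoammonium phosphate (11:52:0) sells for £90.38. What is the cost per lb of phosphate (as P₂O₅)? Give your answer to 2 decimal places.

P₂O₅ in bag = 80 × 52% = 41.6 lb.
Cost per lb P₂O₅ = £90.38 / 41.6 = £2.1726.

£2.17 per lb P₂O₅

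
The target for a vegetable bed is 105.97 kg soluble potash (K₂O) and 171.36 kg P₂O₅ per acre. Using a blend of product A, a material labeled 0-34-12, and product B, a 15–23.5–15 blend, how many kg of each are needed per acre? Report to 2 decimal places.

Let a = kg of product A, b = kg of product B (per acre).
K₂O: 0.12·a + 0.15·b = 105.97
P₂O₅: 0.34·a + 0.235·b = 171.36
Solving simultaneously: a = 35.1338, b = 678.3596.

35.13 kg product A, 678.36 kg product B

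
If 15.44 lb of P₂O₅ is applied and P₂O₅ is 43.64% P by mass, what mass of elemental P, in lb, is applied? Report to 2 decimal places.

P = 15.44 × 0.4364 = 6.73802 lb.

6.74 lb P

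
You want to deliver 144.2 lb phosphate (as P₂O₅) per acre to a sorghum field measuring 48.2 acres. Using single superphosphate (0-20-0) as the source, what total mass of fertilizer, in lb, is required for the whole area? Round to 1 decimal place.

Product per acre = 144.2 / 20% = 721 lb.
Total product = 721 × 48.2 = 34752.2 lb.

34752.2 lb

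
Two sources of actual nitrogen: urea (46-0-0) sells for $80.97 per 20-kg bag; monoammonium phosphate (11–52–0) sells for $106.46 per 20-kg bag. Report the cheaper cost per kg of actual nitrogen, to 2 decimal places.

$8.80 per kg N (urea)

urea: N per bag = 20 × 46% = 9.2 kg; cost = 80.97 / 9.2 = $8.8011/kg N.
monoammonium phosphate: N per bag = 20 × 11% = 2.2 kg; cost = 106.46 / 2.2 = $48.3909/kg N.
urea is cheaper.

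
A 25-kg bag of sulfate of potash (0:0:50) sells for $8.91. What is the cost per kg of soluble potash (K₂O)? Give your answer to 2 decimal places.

K₂O in bag = 25 × 50% = 12.5 kg.
Cost per kg K₂O = $8.91 / 12.5 = $0.7128.

$0.71 per kg K₂O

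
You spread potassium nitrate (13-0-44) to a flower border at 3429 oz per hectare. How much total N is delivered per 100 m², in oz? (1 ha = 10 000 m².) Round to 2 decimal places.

4.46 oz N per hundred sq m

nitrogen per hectare = 3429 × 13% = 445.77 oz.
Convert to per 100 m²: 445.77 × 0.01 = 4.4577 oz.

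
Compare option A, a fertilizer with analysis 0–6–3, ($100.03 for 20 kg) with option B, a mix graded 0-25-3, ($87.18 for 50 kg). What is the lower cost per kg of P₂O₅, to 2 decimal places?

option A: P₂O₅ per bag = 20 × 6% = 1.2 kg; cost = 100.03 / 1.2 = $83.3583/kg P₂O₅.
option B: P₂O₅ per bag = 50 × 25% = 12.5 kg; cost = 87.18 / 12.5 = $6.9744/kg P₂O₅.
option B is cheaper.

$6.97 per kg P₂O₅ (option B)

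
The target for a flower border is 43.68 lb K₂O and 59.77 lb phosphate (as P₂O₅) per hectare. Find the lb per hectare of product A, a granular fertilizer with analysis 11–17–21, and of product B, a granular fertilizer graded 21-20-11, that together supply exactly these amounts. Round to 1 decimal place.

With a, b = lb per hectare of product A and product B:
K₂O: 0.21·a + 0.11·b = 43.68
P₂O₅: 0.17·a + 0.2·b = 59.77
Eliminate a: (row1) − 0.21/0.17·(row2) → -0.137059·b = -30.1535, so b = 220.004.
Back-substitute: a = (43.68 − 0.11·220.004) / 0.21 = 92.7597.

92.8 lb product A, 220.0 lb product B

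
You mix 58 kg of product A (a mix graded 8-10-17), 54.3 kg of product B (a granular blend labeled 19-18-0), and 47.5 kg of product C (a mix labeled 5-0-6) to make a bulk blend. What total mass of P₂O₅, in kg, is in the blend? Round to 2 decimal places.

15.57 kg P₂O₅

P₂O₅ mass = 10%×58 + 18%×54.3 + 0%×47.5 = 15.574 kg.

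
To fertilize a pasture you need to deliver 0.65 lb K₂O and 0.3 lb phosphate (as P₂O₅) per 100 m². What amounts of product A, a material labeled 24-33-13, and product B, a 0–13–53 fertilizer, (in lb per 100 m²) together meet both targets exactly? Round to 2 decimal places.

0.47 lb product A, 1.11 lb product B

Let a = lb of product A, b = lb of product B (per 100 m²).
K₂O: 0.13·a + 0.53·b = 0.65
P₂O₅: 0.33·a + 0.13·b = 0.3
Solving simultaneously: a = 0.471519, b = 1.11076.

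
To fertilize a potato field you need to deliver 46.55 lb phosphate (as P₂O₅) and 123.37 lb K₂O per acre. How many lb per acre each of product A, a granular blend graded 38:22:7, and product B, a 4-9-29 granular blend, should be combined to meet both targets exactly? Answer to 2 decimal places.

41.67 lb product A, 415.35 lb product B

With a, b = lb per acre of product A and product B:
P₂O₅: 0.22·a + 0.09·b = 46.55
K₂O: 0.07·a + 0.29·b = 123.37
Solving simultaneously: a = 41.673, b = 415.3548.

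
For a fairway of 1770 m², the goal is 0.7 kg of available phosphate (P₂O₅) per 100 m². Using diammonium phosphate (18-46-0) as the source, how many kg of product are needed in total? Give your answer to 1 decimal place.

Product per 100 m² = 0.7 / 46% = 1.52174 kg.
Total product = 1.52174 × 1770 / 100 = 26.9348 kg.

26.9 kg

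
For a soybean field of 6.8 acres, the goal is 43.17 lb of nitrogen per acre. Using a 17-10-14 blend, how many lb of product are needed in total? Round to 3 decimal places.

1726.800 lb

Product per acre = 43.17 / 17% = 253.941 lb.
Total product = 253.941 × 6.8 = 1726.8 lb.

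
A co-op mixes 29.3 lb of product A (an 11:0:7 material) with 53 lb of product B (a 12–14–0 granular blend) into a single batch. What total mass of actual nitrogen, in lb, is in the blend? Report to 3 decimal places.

9.583 lb N

N mass = 11%×29.3 + 12%×53 = 9.583 lb.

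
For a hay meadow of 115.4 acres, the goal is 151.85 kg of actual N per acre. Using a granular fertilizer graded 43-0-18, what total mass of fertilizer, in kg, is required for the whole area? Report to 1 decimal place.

Product per acre = 151.85 / 43% = 353.14 kg.
Total product = 353.14 × 115.4 = 40752.302 kg.

40752.3 kg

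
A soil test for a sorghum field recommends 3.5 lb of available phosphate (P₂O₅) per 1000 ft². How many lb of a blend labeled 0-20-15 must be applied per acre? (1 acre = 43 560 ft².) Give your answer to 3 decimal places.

762.300 lb of product per acre

Product per 1000 ft² = 3.5 / 20% = 17.5 lb.
Convert to per acre: 17.5 × 43.56 = 762.3 lb.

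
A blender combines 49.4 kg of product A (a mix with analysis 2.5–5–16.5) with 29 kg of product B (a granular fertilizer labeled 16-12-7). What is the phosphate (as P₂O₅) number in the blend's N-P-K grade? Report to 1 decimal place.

Total mass = 49.4 + 29 = 78.4 kg.
P₂O₅ mass = 5%×49.4 + 12%×29 = 5.95 kg.
% P₂O₅ = 5.95 / 78.4 = 7.58929%.

7.6% P₂O₅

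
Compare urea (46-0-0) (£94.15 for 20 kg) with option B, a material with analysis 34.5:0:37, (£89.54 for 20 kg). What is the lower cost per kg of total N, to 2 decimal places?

£10.23 per kg N (urea)

urea: N per bag = 20 × 46% = 9.2 kg; cost = 94.15 / 9.2 = £10.2337/kg N.
option B: N per bag = 20 × 34.5% = 6.9 kg; cost = 89.54 / 6.9 = £12.9768/kg N.
urea is cheaper.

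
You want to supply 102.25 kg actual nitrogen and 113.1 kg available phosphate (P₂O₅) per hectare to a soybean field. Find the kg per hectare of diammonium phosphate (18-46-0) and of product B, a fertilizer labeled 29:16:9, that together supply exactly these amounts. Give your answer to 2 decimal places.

Per-hectare balance (a = diammonium phosphate, b = product B):
N: 0.18·a + 0.29·b = 102.25
P₂O₅: 0.46·a + 0.16·b = 113.1
From row1: a = (102.25 − 0.29·b) / 0.18.
Into row2: 0.46·(102.25 − 0.29·b)/0.18 + 0.16·b = 113.1 → b = 255.038, a = 157.161.

157.16 kg diammonium phosphate, 255.04 kg product B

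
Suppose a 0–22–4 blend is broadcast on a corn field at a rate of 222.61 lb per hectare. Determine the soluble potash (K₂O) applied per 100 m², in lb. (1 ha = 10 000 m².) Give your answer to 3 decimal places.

0.089 lb K₂O per hundred sq m

K₂O per hectare = 222.61 × 4% = 8.9044 lb.
Convert to per 100 m²: 8.9044 × 0.01 = 0.089044 lb.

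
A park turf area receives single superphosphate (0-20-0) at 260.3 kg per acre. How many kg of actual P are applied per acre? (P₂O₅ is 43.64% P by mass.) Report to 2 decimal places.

22.72 kg P per acre

P₂O₅ per acre = 260.3 × 20% = 52.06 kg.
Elemental P = 52.06 × 0.4364 = 22.719 kg per acre.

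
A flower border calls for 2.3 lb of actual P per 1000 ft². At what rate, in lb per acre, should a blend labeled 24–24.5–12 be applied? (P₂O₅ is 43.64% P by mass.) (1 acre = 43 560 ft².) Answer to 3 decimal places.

As P₂O₅: 2.3 / 0.4364 = 5.27039 lb per 1000 ft².
Product per 1000 ft² = 5.27039 / 24.5% = 21.5118 lb.
Convert to per acre: 21.5118 × 43.56 = 937.0546 lb.

937.055 lb of product per acre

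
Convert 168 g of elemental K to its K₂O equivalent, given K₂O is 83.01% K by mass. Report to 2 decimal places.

K₂O = 168 / 0.8301 = 202.385 g.

202.39 g K₂O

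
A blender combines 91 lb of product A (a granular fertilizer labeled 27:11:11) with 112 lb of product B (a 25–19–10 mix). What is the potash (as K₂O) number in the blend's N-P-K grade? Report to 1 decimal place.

Total mass = 91 + 112 = 203 lb.
K₂O mass = 11%×91 + 10%×112 = 21.21 lb.
% K₂O = 21.21 / 203 = 10.4483%.

10.4% K₂O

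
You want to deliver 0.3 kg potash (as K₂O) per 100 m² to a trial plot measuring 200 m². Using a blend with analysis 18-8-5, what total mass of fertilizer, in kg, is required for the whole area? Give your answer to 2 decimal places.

12.00 kg

Product per 100 m² = 0.3 / 5% = 6 kg.
Total product = 6 × 200 / 100 = 12 kg.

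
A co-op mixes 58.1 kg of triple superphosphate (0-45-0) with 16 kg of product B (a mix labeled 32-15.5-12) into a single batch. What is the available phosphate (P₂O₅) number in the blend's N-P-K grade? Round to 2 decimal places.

38.63% P₂O₅

Total mass = 58.1 + 16 = 74.1 kg.
P₂O₅ mass = 45%×58.1 + 15.5%×16 = 28.625 kg.
% P₂O₅ = 28.625 / 74.1 = 38.6302%.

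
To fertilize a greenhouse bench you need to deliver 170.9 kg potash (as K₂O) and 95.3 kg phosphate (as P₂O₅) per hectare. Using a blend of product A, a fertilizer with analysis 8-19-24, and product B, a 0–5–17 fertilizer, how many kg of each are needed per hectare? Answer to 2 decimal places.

Per-hectare balance (a = product A, b = product B):
K₂O: 0.24·a + 0.17·b = 170.9
P₂O₅: 0.19·a + 0.05·b = 95.3
Eliminate b: (row1) − 0.17/0.05·(row2) → -0.406·a = -153.12, so a = 377.143.
Then b = (95.3 − 0.19·377.143) / 0.05 = 472.857.

377.14 kg product A, 472.86 kg product B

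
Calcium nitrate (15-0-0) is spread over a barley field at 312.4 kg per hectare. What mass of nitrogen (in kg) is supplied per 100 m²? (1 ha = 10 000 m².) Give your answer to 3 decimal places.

nitrogen per hectare = 312.4 × 15% = 46.86 kg.
Convert to per 100 m²: 46.86 × 0.01 = 0.4686 kg.

0.469 kg N per hundred sq m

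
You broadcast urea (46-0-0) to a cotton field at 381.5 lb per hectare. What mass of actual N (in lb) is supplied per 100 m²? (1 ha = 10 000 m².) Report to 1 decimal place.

1.8 lb N per hundred sq m

nitrogen per hectare = 381.5 × 46% = 175.49 lb.
Convert to per 100 m²: 175.49 × 0.01 = 1.7549 lb.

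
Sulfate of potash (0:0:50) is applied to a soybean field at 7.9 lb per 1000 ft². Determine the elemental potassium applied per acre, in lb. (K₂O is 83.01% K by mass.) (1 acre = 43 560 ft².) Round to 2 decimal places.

K₂O per 1000 ft² = 7.9 × 50% = 3.95 lb.
Elemental K = 3.95 × 0.8301 = 3.27889 lb per 1000 ft².
Convert to per acre: 3.27889 × 43.56 = 142.829 lb.

142.83 lb K per acre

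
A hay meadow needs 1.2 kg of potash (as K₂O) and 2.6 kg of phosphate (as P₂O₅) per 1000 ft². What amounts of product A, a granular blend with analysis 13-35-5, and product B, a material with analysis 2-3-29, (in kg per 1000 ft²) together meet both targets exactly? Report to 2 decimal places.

7.18 kg product A, 2.90 kg product B

Let a = kg of product A, b = kg of product B (per 1000 ft²).
K₂O: 0.05·a + 0.29·b = 1.2
P₂O₅: 0.35·a + 0.03·b = 2.6
Eliminate b: (row1) − 0.29/0.03·(row2) → -3.33333·a = -23.9333, so a = 7.18.
Then b = (2.6 − 0.35·7.18) / 0.03 = 2.9.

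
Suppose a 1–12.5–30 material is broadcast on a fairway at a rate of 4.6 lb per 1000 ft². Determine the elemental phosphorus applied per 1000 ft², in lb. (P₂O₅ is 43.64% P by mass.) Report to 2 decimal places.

P₂O₅ per 1000 ft² = 4.6 × 12.5% = 0.575 lb.
Elemental P = 0.575 × 0.4364 = 0.25093 lb per 1000 ft².

0.25 lb P per thousand sq ft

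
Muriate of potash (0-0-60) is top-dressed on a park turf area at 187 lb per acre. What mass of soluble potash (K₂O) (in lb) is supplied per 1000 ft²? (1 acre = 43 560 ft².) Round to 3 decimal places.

2.576 lb K₂O per thousand sq ft

K₂O per acre = 187 × 60% = 112.2 lb.
Convert to per 1000 ft²: 112.2 × 0.0229568 = 2.57576 lb.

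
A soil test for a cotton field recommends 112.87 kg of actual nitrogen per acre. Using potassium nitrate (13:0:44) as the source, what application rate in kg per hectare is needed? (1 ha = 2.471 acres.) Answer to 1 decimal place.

Product per acre = 112.87 / 13% = 868.231 kg.
Convert to per hectare: 868.231 × 2.471 = 2145.398 kg.

2145.4 kg of product per hectare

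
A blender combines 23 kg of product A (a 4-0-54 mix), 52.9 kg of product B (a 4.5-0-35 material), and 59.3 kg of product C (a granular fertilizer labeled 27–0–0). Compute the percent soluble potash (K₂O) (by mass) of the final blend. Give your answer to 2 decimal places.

Total mass = 23 + 52.9 + 59.3 = 135.2 kg.
K₂O mass = 54%×23 + 35%×52.9 + 0%×59.3 = 30.935 kg.
% K₂O = 30.935 / 135.2 = 22.8809%.

22.88% K₂O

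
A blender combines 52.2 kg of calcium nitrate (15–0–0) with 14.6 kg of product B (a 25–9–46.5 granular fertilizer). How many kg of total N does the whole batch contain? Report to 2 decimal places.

11.48 kg N

N mass = 15%×52.2 + 25%×14.6 = 11.48 kg.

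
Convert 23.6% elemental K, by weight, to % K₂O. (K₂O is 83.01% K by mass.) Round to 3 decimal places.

28.430% K₂O

%K₂O = 23.6 / 0.8301 = 28.4303%.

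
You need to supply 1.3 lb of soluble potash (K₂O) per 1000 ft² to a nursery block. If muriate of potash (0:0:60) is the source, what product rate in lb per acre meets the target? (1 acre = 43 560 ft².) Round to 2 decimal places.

Product per 1000 ft² = 1.3 / 60% = 2.16667 lb.
Convert to per acre: 2.16667 × 43.56 = 94.38 lb.

94.38 lb of product per acre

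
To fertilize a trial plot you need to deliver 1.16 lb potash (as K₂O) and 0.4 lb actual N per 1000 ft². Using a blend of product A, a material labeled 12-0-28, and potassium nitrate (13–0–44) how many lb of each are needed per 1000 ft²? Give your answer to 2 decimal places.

1.54 lb product A, 1.66 lb potassium nitrate

Let a = lb of product A, b = lb of potassium nitrate (per 1000 ft²).
K₂O: 0.28·a + 0.44·b = 1.16
N: 0.12·a + 0.13·b = 0.4
From row1: a = (1.16 − 0.44·b) / 0.28.
Into row2: 0.12·(1.16 − 0.44·b)/0.28 + 0.13·b = 0.4 → b = 1.65854, a = 1.53659.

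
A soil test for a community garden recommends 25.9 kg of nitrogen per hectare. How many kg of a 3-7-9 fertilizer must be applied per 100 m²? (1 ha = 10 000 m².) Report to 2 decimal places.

Product per hectare = 25.9 / 3% = 863.333 kg.
Convert to per 100 m²: 863.333 × 0.01 = 8.63333 kg.

8.63 kg of product per hundred sq m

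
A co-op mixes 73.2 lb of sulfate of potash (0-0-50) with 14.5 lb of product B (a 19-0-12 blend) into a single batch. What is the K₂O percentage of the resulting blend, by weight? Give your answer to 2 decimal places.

43.72% K₂O

Total mass = 73.2 + 14.5 = 87.7 lb.
K₂O mass = 50%×73.2 + 12%×14.5 = 38.34 lb.
% K₂O = 38.34 / 87.7 = 43.7172%.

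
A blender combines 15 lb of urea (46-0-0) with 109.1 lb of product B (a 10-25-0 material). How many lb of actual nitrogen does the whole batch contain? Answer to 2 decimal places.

N mass = 46%×15 + 10%×109.1 = 17.81 lb.

17.81 lb N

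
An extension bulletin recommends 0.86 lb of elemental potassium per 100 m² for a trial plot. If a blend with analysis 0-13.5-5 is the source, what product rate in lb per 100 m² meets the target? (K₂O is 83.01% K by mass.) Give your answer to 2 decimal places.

As K₂O: 0.86 / 0.8301 = 1.03602 lb per 100 m².
Product per 100 m² = 1.03602 / 5% = 20.7204 lb.

20.72 lb of product per hundred sq m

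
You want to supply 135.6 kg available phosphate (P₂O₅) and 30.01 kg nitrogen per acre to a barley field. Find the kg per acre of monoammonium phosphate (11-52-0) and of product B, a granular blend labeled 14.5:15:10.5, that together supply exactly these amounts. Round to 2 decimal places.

With a, b = kg per acre of monoammonium phosphate and product B:
P₂O₅: 0.52·a + 0.15·b = 135.6
N: 0.11·a + 0.145·b = 30.01
Eliminate b: (row1) − 0.15/0.145·(row2) → 0.406207·a = 104.555, so a = 257.394.
Then b = (30.01 − 0.11·257.394) / 0.145 = 11.7012.

257.39 kg monoammonium phosphate, 11.70 kg product B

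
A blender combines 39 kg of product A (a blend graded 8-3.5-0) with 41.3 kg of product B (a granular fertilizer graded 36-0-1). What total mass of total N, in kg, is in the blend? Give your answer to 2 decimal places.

17.99 kg N

N mass = 8%×39 + 36%×41.3 = 17.988 kg.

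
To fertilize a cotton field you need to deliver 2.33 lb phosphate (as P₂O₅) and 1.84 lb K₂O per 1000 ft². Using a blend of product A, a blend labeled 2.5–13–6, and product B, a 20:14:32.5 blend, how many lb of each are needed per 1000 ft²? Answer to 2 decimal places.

14.76 lb product A, 2.94 lb product B

Let a = lb of product A, b = lb of product B (per 1000 ft²).
P₂O₅: 0.13·a + 0.14·b = 2.33
K₂O: 0.06·a + 0.325·b = 1.84
Eliminate a: (row1) − 0.13/0.06·(row2) → -0.564167·b = -1.65667, so b = 2.93648.
Back-substitute: a = (2.33 − 0.14·2.93648) / 0.13 = 14.7607.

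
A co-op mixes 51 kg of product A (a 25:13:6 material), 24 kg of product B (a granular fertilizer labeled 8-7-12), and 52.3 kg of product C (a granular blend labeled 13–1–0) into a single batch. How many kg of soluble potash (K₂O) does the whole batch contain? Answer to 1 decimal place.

K₂O mass = 6%×51 + 12%×24 + 0%×52.3 = 5.94 kg.

5.9 kg K₂O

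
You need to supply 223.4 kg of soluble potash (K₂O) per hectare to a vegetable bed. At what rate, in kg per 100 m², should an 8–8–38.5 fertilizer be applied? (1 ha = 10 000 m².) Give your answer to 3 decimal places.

5.803 kg of product per hundred sq m

Product per hectare = 223.4 / 38.5% = 580.26 kg.
Convert to per 100 m²: 580.26 × 0.01 = 5.8026 kg.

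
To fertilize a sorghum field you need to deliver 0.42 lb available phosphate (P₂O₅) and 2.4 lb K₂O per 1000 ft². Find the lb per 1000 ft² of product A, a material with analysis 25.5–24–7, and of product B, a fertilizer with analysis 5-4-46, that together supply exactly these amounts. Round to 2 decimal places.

0.90 lb product A, 5.08 lb product B

Per-1000 ft² balance (a = product A, b = product B):
P₂O₅: 0.24·a + 0.04·b = 0.42
K₂O: 0.07·a + 0.46·b = 2.4
Solving simultaneously: a = 0.903346, b = 5.07993.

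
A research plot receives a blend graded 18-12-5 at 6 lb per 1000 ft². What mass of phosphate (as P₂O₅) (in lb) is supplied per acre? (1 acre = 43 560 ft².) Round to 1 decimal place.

P₂O₅ per 1000 ft² = 6 × 12% = 0.72 lb.
Convert to per acre: 0.72 × 43.56 = 31.3632 lb.

31.4 lb P₂O₅ per acre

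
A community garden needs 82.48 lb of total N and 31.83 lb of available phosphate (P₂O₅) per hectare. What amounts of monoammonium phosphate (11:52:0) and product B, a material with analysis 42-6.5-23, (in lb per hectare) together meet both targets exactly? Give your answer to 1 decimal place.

Let a = lb of monoammonium phosphate, b = lb of product B (per hectare).
N: 0.11·a + 0.42·b = 82.48
P₂O₅: 0.52·a + 0.065·b = 31.83
From row1: a = (82.48 − 0.42·b) / 0.11.
Into row2: 0.52·(82.48 − 0.42·b)/0.11 + 0.065·b = 31.83 → b = 186.453, a = 37.9049.

37.9 lb monoammonium phosphate, 186.5 lb product B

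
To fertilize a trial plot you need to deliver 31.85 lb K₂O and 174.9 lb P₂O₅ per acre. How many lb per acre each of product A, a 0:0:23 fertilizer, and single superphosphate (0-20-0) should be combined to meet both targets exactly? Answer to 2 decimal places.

138.48 lb product A, 874.50 lb single superphosphate

Per-acre balance (a = product A, b = single superphosphate):
K₂O: 0.23·a + 0·b = 31.85
P₂O₅: 0·a + 0.2·b = 174.9
Solving simultaneously: a = 138.478, b = 874.5.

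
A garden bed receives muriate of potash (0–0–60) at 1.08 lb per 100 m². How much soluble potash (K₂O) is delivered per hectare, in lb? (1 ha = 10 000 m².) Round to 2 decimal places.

64.80 lb K₂O per hectare

K₂O per 100 m² = 1.08 × 60% = 0.648 lb.
Convert to per hectare: 0.648 × 100 = 64.8 lb.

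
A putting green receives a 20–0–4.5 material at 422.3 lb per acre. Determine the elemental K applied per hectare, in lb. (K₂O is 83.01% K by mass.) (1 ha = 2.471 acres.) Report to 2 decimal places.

38.98 lb K per hectare

K₂O per acre = 422.3 × 4.5% = 19.0035 lb.
Elemental K = 19.0035 × 0.8301 = 15.7748 lb per acre.
Convert to per hectare: 15.7748 × 2.471 = 38.9795 lb.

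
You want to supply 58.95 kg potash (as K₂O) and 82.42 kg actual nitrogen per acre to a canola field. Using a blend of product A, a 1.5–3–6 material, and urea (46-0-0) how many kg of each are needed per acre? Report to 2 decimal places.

982.50 kg product A, 147.14 kg urea

With a, b = kg per acre of product A and urea:
K₂O: 0.06·a + 0·b = 58.95
N: 0.015·a + 0.46·b = 82.42
Solving simultaneously: a = 982.5, b = 147.136.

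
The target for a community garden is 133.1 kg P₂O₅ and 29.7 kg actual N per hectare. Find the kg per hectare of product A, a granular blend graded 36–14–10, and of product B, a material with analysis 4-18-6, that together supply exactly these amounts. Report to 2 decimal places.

Let a = kg of product A, b = kg of product B (per hectare).
P₂O₅: 0.14·a + 0.18·b = 133.1
N: 0.36·a + 0.04·b = 29.7
Solving simultaneously: a = 0.371622, b = 739.155.

0.37 kg product A, 739.16 kg product B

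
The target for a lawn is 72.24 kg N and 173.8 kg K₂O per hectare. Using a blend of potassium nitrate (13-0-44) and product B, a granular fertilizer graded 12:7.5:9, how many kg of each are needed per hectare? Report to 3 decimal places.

With a, b = kg per hectare of potassium nitrate and product B:
N: 0.13·a + 0.12·b = 72.24
K₂O: 0.44·a + 0.09·b = 173.8
Eliminate b: (row1) − 0.12/0.09·(row2) → -0.456667·a = -159.493, so a = 349.25547.
Then b = (173.8 − 0.44·349.25547) / 0.09 = 223.6399.

349.255 kg potassium nitrate, 223.640 kg product B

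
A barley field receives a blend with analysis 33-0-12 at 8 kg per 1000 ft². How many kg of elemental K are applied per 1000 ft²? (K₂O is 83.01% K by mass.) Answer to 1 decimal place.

K₂O per 1000 ft² = 8 × 12% = 0.96 kg.
Elemental K = 0.96 × 0.8301 = 0.796896 kg per 1000 ft².

0.8 kg K per thousand sq ft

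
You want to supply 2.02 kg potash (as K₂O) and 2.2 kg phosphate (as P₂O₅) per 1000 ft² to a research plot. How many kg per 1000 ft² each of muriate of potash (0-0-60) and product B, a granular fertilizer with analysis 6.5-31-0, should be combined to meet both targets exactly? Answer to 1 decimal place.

With a, b = kg per 1000 ft² of muriate of potash and product B:
K₂O: 0.6·a + 0·b = 2.02
P₂O₅: 0·a + 0.31·b = 2.2
Solving simultaneously: a = 3.36667, b = 7.09677.

3.4 kg muriate of potash, 7.1 kg product B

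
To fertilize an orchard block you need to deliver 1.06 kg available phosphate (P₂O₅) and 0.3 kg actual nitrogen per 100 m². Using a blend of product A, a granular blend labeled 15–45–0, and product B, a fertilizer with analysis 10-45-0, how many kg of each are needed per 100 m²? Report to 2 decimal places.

Per-100 m² balance (a = product A, b = product B):
P₂O₅: 0.45·a + 0.45·b = 1.06
N: 0.15·a + 0.1·b = 0.3
Solving simultaneously: a = 1.28889, b = 1.06667.

1.29 kg product A, 1.07 kg product B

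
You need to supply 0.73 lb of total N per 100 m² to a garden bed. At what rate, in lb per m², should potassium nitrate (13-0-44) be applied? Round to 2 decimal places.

Product per 100 m² = 0.73 / 13% = 5.61538 lb.
Convert to per m²: 5.61538 × 0.01 = 0.0561538 lb.

0.06 lb of product per sq m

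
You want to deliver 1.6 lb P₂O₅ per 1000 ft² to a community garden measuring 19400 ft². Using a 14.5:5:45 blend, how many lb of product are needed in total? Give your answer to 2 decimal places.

Product per 1000 ft² = 1.6 / 5% = 32 lb.
Total product = 32 × 19400 / 1000 = 620.8 lb.

620.80 lb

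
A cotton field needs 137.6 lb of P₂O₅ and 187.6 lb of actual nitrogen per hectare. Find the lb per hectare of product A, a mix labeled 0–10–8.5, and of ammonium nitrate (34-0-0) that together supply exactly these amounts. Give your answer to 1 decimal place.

Per-hectare balance (a = product A, b = ammonium nitrate):
P₂O₅: 0.1·a + 0·b = 137.6
N: 0·a + 0.34·b = 187.6
Solving simultaneously: a = 1376, b = 551.765.

1376.0 lb product A, 551.8 lb ammonium nitrate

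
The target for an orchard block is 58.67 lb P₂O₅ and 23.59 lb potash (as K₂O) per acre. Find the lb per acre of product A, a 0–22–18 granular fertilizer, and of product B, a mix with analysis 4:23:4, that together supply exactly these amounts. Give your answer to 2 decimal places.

94.44 lb product A, 164.75 lb product B

Let a = lb of product A, b = lb of product B (per acre).
P₂O₅: 0.22·a + 0.23·b = 58.67
K₂O: 0.18·a + 0.04·b = 23.59
Eliminate b: (row1) − 0.23/0.04·(row2) → -0.815·a = -76.9725, so a = 94.4448.
Then b = (23.59 − 0.18·94.4448) / 0.04 = 164.748.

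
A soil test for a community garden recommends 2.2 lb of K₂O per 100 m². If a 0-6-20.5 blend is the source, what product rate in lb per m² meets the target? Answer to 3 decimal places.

0.107 lb of product per sq m

Product per 100 m² = 2.2 / 20.5% = 10.7317 lb.
Convert to per m²: 10.7317 × 0.01 = 0.107317 lb.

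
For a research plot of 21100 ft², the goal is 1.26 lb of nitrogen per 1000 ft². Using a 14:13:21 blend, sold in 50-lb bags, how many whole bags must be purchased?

4 bags

Product per 1000 ft² = 1.26 / 14% = 9 lb.
Total product = 9 × 21100 / 1000 = 189.9 lb.
Bags = ⌈189.9 / 50⌉ = 4.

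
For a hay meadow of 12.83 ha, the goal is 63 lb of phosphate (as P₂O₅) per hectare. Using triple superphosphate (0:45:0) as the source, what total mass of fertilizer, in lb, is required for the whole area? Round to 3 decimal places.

1796.200 lb

Product per hectare = 63 / 45% = 140 lb.
Total product = 140 × 12.83 = 1796.2 lb.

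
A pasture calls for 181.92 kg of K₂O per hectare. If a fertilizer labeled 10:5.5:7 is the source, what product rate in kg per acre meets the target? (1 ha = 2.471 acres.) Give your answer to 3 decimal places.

Product per hectare = 181.92 / 7% = 2598.86 kg.
Convert to per acre: 2598.86 × 0.404694 = 1051.7431 kg.

1051.743 kg of product per acre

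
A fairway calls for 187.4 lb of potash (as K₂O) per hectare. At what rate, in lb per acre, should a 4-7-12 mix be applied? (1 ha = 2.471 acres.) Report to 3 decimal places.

631.998 lb of product per acre

Product per hectare = 187.4 / 12% = 1561.67 lb.
Convert to per acre: 1561.67 × 0.404694 = 631.9978 lb.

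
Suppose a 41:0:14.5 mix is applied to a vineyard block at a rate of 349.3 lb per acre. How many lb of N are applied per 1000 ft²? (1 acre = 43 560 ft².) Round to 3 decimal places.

nitrogen per acre = 349.3 × 41% = 143.213 lb.
Convert to per 1000 ft²: 143.213 × 0.0229568 = 3.28772 lb.

3.288 lb N per thousand sq ft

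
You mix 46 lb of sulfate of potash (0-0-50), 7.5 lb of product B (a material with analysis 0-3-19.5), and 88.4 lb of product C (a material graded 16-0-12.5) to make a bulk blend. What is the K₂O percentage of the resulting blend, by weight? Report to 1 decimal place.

Total mass = 46 + 7.5 + 88.4 = 141.9 lb.
K₂O mass = 50%×46 + 19.5%×7.5 + 12.5%×88.4 = 35.5125 lb.
% K₂O = 35.5125 / 141.9 = 25.0264%.

25.0% K₂O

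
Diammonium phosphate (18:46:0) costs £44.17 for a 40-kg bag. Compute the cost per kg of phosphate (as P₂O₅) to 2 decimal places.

P₂O₅ in bag = 40 × 46% = 18.4 kg.
Cost per kg P₂O₅ = £44.17 / 18.4 = £2.4005.

£2.40 per kg P₂O₅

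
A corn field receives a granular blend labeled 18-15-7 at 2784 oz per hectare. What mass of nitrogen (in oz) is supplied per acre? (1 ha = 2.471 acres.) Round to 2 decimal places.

202.80 oz N per acre

nitrogen per hectare = 2784 × 18% = 501.12 oz.
Convert to per acre: 501.12 × 0.404694 = 202.8005 oz.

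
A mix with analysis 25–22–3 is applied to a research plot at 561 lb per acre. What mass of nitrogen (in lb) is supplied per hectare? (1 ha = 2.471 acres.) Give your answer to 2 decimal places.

346.56 lb N per hectare

nitrogen per acre = 561 × 25% = 140.25 lb.
Convert to per hectare: 140.25 × 2.471 = 346.558 lb.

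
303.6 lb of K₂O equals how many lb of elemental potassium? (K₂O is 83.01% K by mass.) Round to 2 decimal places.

252.02 lb K

K = 303.6 × 0.8301 = 252.018 lb.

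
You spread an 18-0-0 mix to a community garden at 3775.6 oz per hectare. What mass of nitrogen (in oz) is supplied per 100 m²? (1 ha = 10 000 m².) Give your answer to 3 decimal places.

nitrogen per hectare = 3775.6 × 18% = 679.608 oz.
Convert to per 100 m²: 679.608 × 0.01 = 6.79608 oz.

6.796 oz N per hundred sq m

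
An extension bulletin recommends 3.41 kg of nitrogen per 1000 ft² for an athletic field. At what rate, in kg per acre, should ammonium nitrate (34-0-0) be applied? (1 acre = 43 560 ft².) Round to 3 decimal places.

Product per 1000 ft² = 3.41 / 34% = 10.0294 kg.
Convert to per acre: 10.0294 × 43.56 = 436.8812 kg.

436.881 kg of product per acre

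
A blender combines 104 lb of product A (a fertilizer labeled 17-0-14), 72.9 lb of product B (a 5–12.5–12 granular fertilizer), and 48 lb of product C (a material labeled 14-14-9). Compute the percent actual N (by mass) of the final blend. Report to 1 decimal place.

Total mass = 104 + 72.9 + 48 = 224.9 lb.
N mass = 17%×104 + 5%×72.9 + 14%×48 = 28.045 lb.
% N = 28.045 / 224.9 = 12.47%.

12.5% N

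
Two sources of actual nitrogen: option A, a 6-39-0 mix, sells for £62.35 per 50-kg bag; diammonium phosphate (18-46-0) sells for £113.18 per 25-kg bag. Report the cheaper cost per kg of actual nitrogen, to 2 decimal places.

option A: N per bag = 50 × 6% = 3 kg; cost = 62.35 / 3 = £20.7833/kg N.
diammonium phosphate: N per bag = 25 × 18% = 4.5 kg; cost = 113.18 / 4.5 = £25.1511/kg N.
option A is cheaper.

£20.78 per kg N (option A)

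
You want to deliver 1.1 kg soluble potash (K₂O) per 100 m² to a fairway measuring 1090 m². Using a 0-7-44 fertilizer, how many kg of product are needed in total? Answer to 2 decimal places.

27.25 kg

Product per 100 m² = 1.1 / 44% = 2.5 kg.
Total product = 2.5 × 1090 / 100 = 27.25 kg.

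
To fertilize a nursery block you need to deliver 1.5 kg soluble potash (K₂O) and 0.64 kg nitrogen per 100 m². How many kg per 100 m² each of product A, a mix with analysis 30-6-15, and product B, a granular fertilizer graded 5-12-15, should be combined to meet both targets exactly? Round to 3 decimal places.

Let a = kg of product A, b = kg of product B (per 100 m²).
K₂O: 0.15·a + 0.15·b = 1.5
N: 0.3·a + 0.05·b = 0.64
Eliminate a: (row1) − 0.15/0.3·(row2) → 0.125·b = 1.18, so b = 9.44.
Back-substitute: a = (1.5 − 0.15·9.44) / 0.15 = 0.56.

0.560 kg product A, 9.440 kg product B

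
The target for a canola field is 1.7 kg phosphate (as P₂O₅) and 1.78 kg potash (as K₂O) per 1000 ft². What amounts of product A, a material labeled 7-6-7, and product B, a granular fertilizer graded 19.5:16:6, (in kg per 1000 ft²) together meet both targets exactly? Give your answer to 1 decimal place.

With a, b = kg per 1000 ft² of product A and product B:
P₂O₅: 0.06·a + 0.16·b = 1.7
K₂O: 0.07·a + 0.06·b = 1.78
Eliminate a: (row1) − 0.06/0.07·(row2) → 0.108571·b = 0.174286, so b = 1.60526.
Back-substitute: a = (1.7 − 0.16·1.60526) / 0.06 = 24.0526.

24.1 kg product A, 1.6 kg product B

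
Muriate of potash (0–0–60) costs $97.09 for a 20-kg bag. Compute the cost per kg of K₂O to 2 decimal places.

K₂O in bag = 20 × 60% = 12 kg.
Cost per kg K₂O = $97.09 / 12 = $8.0908.

$8.09 per kg K₂O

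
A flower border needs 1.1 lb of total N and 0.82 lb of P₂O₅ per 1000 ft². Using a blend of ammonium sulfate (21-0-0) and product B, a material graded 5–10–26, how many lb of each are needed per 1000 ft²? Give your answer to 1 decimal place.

Let a = lb of ammonium sulfate, b = lb of product B (per 1000 ft²).
N: 0.21·a + 0.05·b = 1.1
P₂O₅: 0·a + 0.1·b = 0.82
Solving simultaneously: a = 3.28571, b = 8.2.

3.3 lb ammonium sulfate, 8.2 lb product B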